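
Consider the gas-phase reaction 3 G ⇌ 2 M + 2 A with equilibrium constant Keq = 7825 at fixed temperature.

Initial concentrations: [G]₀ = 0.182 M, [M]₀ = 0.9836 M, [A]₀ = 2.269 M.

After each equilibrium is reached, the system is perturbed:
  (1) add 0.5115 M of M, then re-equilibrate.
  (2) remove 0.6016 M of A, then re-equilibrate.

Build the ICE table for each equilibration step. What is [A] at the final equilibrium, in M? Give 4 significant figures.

[A]_eq = 1.724 M

Q₀ = 826.2 vs Keq = 7825 ⇒ Q<K, forward
Step 1:
                   G          M          A
  I            0.182     0.9836      2.269
  C         -0.09089     0.0606     0.0606
  E          0.09111      1.044       2.33
  solve Keq expr → x = 0.0303; check Q = 7825
Then add 0.5115 M of M.
Step 2:
                   G          M          A
  I          0.09111      1.556       2.33
  C          0.02625    -0.0175    -0.0175
  E           0.1174      1.538      2.312
  solve Keq expr → x = -0.008751; check Q = 7825
Then remove 0.6016 M of A.
Step 3:
                   G          M          A
  I           0.1174      1.538       1.71
  C         -0.02029    0.01353    0.01353
  E          0.09707      1.552      1.724
  solve Keq expr → x = 0.006764; check Q = 7825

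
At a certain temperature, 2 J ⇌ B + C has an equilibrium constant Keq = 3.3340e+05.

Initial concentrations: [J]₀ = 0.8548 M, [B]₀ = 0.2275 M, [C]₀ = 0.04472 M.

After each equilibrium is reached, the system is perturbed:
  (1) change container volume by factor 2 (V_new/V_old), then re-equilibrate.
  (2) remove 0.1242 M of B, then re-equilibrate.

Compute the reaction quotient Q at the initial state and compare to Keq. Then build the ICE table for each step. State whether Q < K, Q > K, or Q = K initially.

Q₀ = 0.01392; Q < K (proceeds forward)

Q₀ = 0.01392 vs Keq = 3.3340e+05 ⇒ Q<K, forward
Step 1:
                  J         B         C
  Initial    0.8548    0.2275   0.04472
  Change    -0.8538    0.4269    0.4269
  Equil   9.6217e-04    0.6544    0.4716
  solve Keq expr → x = 0.4269; check Q = 3.3340e+05
Then change container volume by factor 2 (V_new/V_old).
Step 2:
                  J         B         C
  Initial 4.8108e-04    0.3272    0.2358
  Change          0         0         0
  Equil   4.8108e-04    0.3272    0.2358
  solve Keq expr → x = 0; check Q = 3.3340e+05
Then remove 0.1242 M of B.
Step 3:
                  J         B         C
  Initial 4.8108e-04     0.203    0.2358
  Change  -1.0206e-04 5.1029e-05 5.1029e-05
  Equil   3.7902e-04    0.2031    0.2359
  solve Keq expr → x = 5.1029e-05; check Q = 3.3340e+05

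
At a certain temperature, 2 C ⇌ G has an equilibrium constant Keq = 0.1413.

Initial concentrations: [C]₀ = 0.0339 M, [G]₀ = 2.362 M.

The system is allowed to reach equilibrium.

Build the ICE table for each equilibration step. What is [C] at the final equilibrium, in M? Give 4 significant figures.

[C]_eq = 2.699 M

Q₀ = 2055 vs Keq = 0.1413 ⇒ Q>K, reverse
Step 1:
                    C           G
  I            0.0339       2.362
  C             2.665      -1.333
  E             2.699       1.029
  solve Keq expr → x = -1.333; check Q = 0.1413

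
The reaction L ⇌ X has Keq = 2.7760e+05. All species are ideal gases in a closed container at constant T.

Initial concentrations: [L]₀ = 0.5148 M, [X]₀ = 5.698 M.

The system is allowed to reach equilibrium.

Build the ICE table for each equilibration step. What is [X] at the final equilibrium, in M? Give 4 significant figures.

Q₀ = 11.07 vs Keq = 2.7760e+05 ⇒ Q<K, forward
Step 1:
                   L          X
  Initial     0.5148      5.698
  Change     -0.5148     0.5148
  Equil   2.2380e-05      6.213
  solve Keq expr → x = 0.5148; check Q = 2.7760e+05

[X]_eq = 6.213 M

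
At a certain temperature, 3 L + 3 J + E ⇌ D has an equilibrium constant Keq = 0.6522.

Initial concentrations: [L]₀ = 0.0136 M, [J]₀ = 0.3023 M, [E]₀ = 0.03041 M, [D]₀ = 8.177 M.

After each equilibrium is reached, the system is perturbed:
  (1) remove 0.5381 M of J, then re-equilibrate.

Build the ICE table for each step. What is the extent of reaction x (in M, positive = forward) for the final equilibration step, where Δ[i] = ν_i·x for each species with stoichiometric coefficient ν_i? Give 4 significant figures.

x = -0.07612 M

Q₀ = 3.8694e+09 vs Keq = 0.6522 ⇒ Q>K, reverse
Step 1:
                  L         J         E         D
  Initial    0.0136    0.3023   0.03041     8.177
  Change      1.521     1.521    0.5069   -0.5069
  Equil       1.534     1.823    0.5373      7.67
  solve Keq expr → x = -0.5069; check Q = 0.6522
Then remove 0.5381 M of J.
Step 2:
                  L         J         E         D
  Initial     1.534     1.285    0.5373      7.67
  Change     0.2283    0.2283   0.07612  -0.07612
  Equil       1.763     1.513    0.6134     7.594
  solve Keq expr → x = -0.07612; check Q = 0.6522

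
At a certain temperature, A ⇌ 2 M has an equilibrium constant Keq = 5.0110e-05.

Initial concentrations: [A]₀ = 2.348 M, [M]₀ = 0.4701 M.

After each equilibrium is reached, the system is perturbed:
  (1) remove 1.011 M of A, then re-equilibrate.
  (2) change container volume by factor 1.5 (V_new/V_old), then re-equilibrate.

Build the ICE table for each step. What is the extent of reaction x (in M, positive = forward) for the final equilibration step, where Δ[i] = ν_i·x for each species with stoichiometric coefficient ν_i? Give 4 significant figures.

Q₀ = 0.09412 vs Keq = 5.0110e-05 ⇒ Q>K, reverse
Step 1:
                  A         M
  I           2.348    0.4701
  C          0.2294   -0.4587
  E           2.577   0.01136
  solve Keq expr → x = -0.2294; check Q = 5.0110e-05
Then remove 1.011 M of A.
Step 2:
                  A         M
  I           1.566   0.01136
  C        0.001251 -0.002501
  E           1.568  0.008863
  solve Keq expr → x = -0.001251; check Q = 5.0110e-05
Then change container volume by factor 1.5 (V_new/V_old).
Step 3:
                  A         M
  I           1.045  0.005909
  C       -6.6283e-04  0.001326
  E           1.044  0.007234
  solve Keq expr → x = 6.6283e-04; check Q = 5.0110e-05

x = 6.6283e-04 M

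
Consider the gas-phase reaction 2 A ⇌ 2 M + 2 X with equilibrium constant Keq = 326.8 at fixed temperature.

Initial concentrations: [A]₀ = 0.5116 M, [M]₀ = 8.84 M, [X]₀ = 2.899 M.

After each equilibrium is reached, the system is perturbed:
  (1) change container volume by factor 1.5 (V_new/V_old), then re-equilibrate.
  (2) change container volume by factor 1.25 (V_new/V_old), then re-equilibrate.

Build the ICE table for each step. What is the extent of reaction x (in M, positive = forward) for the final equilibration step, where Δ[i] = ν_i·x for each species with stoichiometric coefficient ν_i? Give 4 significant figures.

x = 0.03269 M

Q₀ = 2509 vs Keq = 326.8 ⇒ Q>K, reverse
Step 1:
                  A         M         X
  Initial    0.5116      8.84     2.899
  Change     0.5598   -0.5598   -0.5598
  Equil       1.071      8.28     2.339
  solve Keq expr → x = -0.2799; check Q = 326.8
Then change container volume by factor 1.5 (V_new/V_old).
Step 2:
                  A         M         X
  Initial    0.7143      5.52     1.559
  Change    -0.1699    0.1699    0.1699
  Equil      0.5443      5.69     1.729
  solve Keq expr → x = 0.08497; check Q = 326.8
Then change container volume by factor 1.25 (V_new/V_old).
Step 3:
                  A         M         X
  Initial    0.4355     4.552     1.384
  Change   -0.06539   0.06539   0.06539
  Equil      0.3701     4.617     1.449
  solve Keq expr → x = 0.03269; check Q = 326.8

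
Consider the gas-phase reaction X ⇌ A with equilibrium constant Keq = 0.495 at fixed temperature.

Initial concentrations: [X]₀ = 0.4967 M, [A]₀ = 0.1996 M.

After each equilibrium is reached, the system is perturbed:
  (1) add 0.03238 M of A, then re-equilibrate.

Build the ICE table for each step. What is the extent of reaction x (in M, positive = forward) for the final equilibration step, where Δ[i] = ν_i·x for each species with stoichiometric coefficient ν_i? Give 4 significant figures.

Q₀ = 0.4019 vs Keq = 0.495 ⇒ Q<K, forward
Step 1:
                    X           A
  init         0.4967      0.1996
  Δ          -0.03095     0.03095
  eq           0.4658      0.2305
  solve Keq expr → x = 0.03095; check Q = 0.495
Then add 0.03238 M of A.
Step 2:
                    X           A
  init         0.4658      0.2629
  Δ           0.02166    -0.02166
  eq           0.4874      0.2413
  solve Keq expr → x = -0.02166; check Q = 0.495

x = -0.02166 M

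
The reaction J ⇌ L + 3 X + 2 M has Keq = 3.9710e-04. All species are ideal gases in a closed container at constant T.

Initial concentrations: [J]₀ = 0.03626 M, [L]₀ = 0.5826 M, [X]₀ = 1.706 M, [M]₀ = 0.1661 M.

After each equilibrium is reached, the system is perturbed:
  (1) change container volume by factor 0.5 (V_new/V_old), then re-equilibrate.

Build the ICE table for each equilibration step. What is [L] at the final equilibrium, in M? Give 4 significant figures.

Q₀ = 2.201 vs Keq = 3.9710e-04 ⇒ Q>K, reverse
Step 1:
                    J           L           X           M
  Initial     0.03626      0.5826       1.706      0.1661
  Change      0.08034    -0.08034      -0.241     -0.1607
  Equil        0.1166      0.5023       1.465    0.005415
  solve Keq expr → x = -0.08034; check Q = 3.9710e-04
Then change container volume by factor 0.5 (V_new/V_old).
Step 2:
                    J           L           X           M
  Initial      0.2332       1.005        2.93     0.01083
  Change      0.00444    -0.00444    -0.01332    -0.00888
  Equil        0.2376           1       2.917     0.00195
  solve Keq expr → x = -0.00444; check Q = 3.9710e-04

[L]_eq = 1 M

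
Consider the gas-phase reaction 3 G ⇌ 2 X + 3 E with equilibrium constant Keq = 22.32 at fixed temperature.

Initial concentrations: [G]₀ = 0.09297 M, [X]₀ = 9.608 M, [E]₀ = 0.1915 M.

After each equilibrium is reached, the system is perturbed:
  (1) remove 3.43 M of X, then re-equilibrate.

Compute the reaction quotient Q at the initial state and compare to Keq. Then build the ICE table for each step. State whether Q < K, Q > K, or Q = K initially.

Q₀ = 806.8 vs Keq = 22.32 ⇒ Q>K, reverse
Step 1:
                    G           X           E
  Initial     0.09297       9.608      0.1915
  Change      0.08205     -0.0547    -0.08205
  Equil         0.175       9.553      0.1095
  solve Keq expr → x = -0.02735; check Q = 22.32
Then remove 3.43 M of X.
Step 2:
                    G           X           E
  Initial       0.175       6.123      0.1095
  Change     -0.02041     0.01361     0.02041
  Equil        0.1546       6.137      0.1299
  solve Keq expr → x = 0.006805; check Q = 22.32

Q₀ = 806.8; Q > K (proceeds reverse)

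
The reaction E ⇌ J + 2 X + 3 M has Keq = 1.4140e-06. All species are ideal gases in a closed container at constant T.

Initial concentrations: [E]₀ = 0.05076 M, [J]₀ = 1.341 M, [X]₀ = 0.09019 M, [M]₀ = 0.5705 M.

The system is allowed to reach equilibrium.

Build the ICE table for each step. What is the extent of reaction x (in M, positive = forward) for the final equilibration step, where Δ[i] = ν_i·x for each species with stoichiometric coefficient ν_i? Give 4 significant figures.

Q₀ = 0.0399 vs Keq = 1.4140e-06 ⇒ Q>K, reverse
Step 1:
                    E           J           X           M
  Initial     0.05076       1.341     0.09019      0.5705
  Change      0.04454    -0.04454    -0.08907     -0.1336
  Equil        0.0953       1.296    0.001116      0.4369
  solve Keq expr → x = -0.04454; check Q = 1.4140e-06

x = -0.04454 M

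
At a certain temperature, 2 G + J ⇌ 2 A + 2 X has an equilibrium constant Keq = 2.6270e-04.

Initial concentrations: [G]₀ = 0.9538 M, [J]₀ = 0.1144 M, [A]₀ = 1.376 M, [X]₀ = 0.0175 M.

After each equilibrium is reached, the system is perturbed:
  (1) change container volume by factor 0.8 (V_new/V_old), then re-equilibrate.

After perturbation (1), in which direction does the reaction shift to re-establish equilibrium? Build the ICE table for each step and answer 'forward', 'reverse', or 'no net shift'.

Direction: reverse

Q₀ = 0.005572 vs Keq = 2.6270e-04 ⇒ Q>K, reverse
Step 1:
                  G         J         A         X
  init       0.9538    0.1144     1.376    0.0175
  Δ         0.01349  0.006747  -0.01349  -0.01349
  eq         0.9673    0.1211     1.363  0.004005
  solve Keq expr → x = -0.006747; check Q = 2.6270e-04
Then change container volume by factor 0.8 (V_new/V_old).
Step 2:
                  G         J         A         X
  init        1.209    0.1514     1.703  0.005006
  Δ       5.2137e-04 2.6069e-04 -5.2137e-04 -5.2137e-04
  eq           1.21    0.1517     1.703  0.004485
  solve Keq expr → x = -2.6069e-04; check Q = 2.6270e-04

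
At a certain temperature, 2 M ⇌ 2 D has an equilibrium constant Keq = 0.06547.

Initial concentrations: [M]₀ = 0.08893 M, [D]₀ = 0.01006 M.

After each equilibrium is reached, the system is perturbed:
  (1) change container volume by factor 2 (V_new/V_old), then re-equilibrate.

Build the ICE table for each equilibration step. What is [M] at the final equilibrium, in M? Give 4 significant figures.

[M]_eq = 0.03941 M

Q₀ = 0.0128 vs Keq = 0.06547 ⇒ Q<K, forward
Step 1:
                   M          D
  Initial    0.08893    0.01006
  Change    -0.01011    0.01011
  Equil      0.07882    0.02017
  solve Keq expr → x = 0.005054; check Q = 0.06547
Then change container volume by factor 2 (V_new/V_old).
Step 2:
                   M          D
  Initial    0.03941    0.01008
  Change           0          0
  Equil      0.03941    0.01008
  solve Keq expr → x = 0; check Q = 0.06547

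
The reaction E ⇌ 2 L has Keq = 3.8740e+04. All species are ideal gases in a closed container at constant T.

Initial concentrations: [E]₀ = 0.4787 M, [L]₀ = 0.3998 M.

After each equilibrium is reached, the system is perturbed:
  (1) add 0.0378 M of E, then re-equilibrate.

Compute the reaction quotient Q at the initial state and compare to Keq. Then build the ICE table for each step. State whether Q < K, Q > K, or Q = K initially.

Q₀ = 0.3339; Q < K (proceeds forward)

Q₀ = 0.3339 vs Keq = 3.8740e+04 ⇒ Q<K, forward
Step 1:
                    E           L
  init         0.4787      0.3998
  Δ           -0.4787      0.9573
  eq       4.7541e-05       1.357
  solve Keq expr → x = 0.4787; check Q = 3.8740e+04
Then add 0.0378 M of E.
Step 2:
                    E           L
  init        0.03785       1.357
  Δ          -0.03779     0.07559
  eq       5.2984e-05       1.433
  solve Keq expr → x = 0.03779; check Q = 3.8740e+04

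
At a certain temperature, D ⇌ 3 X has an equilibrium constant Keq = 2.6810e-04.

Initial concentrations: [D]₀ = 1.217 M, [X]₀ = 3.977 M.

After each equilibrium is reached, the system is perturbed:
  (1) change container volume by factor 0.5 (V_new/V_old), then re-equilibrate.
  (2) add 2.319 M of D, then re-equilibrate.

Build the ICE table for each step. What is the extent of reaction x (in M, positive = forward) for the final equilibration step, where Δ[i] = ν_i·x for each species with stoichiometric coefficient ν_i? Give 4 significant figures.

x = 0.004942 M

Q₀ = 51.69 vs Keq = 2.6810e-04 ⇒ Q>K, reverse
Step 1:
                  D         X
  I           1.217     3.977
  C           1.296    -3.889
  E           2.513   0.08767
  solve Keq expr → x = -1.296; check Q = 2.6810e-04
Then change container volume by factor 0.5 (V_new/V_old).
Step 2:
                  D         X
  I           5.027    0.1753
  C         0.02158  -0.06473
  E           5.048    0.1106
  solve Keq expr → x = -0.02158; check Q = 2.6810e-04
Then add 2.319 M of D.
Step 3:
                  D         X
  I           7.367    0.1106
  C       -0.004942   0.01483
  E           7.363    0.1254
  solve Keq expr → x = 0.004942; check Q = 2.6810e-04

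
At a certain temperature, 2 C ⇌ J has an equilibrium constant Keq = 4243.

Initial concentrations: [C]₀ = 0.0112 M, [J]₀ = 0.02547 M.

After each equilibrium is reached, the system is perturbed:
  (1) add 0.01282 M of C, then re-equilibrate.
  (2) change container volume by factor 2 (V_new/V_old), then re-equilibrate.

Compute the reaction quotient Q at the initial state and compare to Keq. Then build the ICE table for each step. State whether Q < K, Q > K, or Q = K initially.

Q₀ = 203; Q < K (proceeds forward)

Q₀ = 203 vs Keq = 4243 ⇒ Q<K, forward
Step 1:
                   C          J
  I           0.0112    0.02547
  C        -0.008552   0.004276
  E         0.002648    0.02975
  solve Keq expr → x = 0.004276; check Q = 4243
Then add 0.01282 M of C.
Step 2:
                   C          J
  I          0.01547    0.02975
  C         -0.01255   0.006277
  E         0.002914    0.03602
  solve Keq expr → x = 0.006277; check Q = 4243
Then change container volume by factor 2 (V_new/V_old).
Step 3:
                   C          J
  I         0.001457    0.01801
  C       5.8662e-04 -2.9331e-04
  E         0.002043    0.01772
  solve Keq expr → x = -2.9331e-04; check Q = 4243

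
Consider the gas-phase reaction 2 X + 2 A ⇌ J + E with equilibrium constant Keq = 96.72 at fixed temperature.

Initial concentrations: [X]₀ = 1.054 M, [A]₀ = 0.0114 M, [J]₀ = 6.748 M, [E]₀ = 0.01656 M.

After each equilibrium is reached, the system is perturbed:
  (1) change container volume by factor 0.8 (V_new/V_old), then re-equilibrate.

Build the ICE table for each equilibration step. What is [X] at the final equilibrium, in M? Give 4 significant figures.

[X]_eq = 1.33 M

Q₀ = 774 vs Keq = 96.72 ⇒ Q>K, reverse
Step 1:
                    X           A           J           E
  Initial       1.054      0.0114       6.748     0.01656
  Change      0.01325     0.01325   -0.006627   -0.006627
  Equil         1.067     0.02465       6.741    0.009933
  solve Keq expr → x = -0.006627; check Q = 96.72
Then change container volume by factor 0.8 (V_new/V_old).
Step 2:
                    X           A           J           E
  Initial       1.334     0.03082       8.427     0.01242
  Change    -0.004114   -0.004114    0.002057    0.002057
  Equil          1.33      0.0267       8.429     0.01447
  solve Keq expr → x = 0.002057; check Q = 96.72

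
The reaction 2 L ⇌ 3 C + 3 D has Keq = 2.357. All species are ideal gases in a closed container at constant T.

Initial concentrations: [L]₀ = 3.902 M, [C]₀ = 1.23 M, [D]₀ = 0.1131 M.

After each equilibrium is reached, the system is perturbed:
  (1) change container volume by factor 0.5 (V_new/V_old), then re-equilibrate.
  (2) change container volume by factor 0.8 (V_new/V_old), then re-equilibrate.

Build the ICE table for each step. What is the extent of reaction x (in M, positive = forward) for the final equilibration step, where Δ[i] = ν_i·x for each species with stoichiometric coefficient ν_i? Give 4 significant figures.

x = -0.1064 M

Q₀ = 1.7682e-04 vs Keq = 2.357 ⇒ Q<K, forward
Step 1:
                   L          C          D
  init         3.902       1.23     0.1131
  Δ          -0.7408      1.111      1.111
  eq           3.161      2.341      1.224
  solve Keq expr → x = 0.3704; check Q = 2.357
Then change container volume by factor 0.5 (V_new/V_old).
Step 2:
                   L          C          D
  init         6.322      4.682      2.449
  Δ           0.7252     -1.088     -1.088
  eq           7.048      3.595      1.361
  solve Keq expr → x = -0.3626; check Q = 2.357
Then change container volume by factor 0.8 (V_new/V_old).
Step 3:
                   L          C          D
  init         8.809      4.493      1.701
  Δ           0.2129    -0.3193    -0.3193
  eq           9.022      4.174      1.382
  solve Keq expr → x = -0.1064; check Q = 2.357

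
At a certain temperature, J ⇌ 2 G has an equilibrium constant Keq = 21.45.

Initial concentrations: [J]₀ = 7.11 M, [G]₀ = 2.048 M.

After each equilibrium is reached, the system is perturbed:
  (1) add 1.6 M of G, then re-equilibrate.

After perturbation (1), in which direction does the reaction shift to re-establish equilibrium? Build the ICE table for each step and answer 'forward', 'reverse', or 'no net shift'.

Q₀ = 0.5899 vs Keq = 21.45 ⇒ Q<K, forward
Step 1:
                  J         G
  init         7.11     2.048
  Δ          -3.423     6.845
  eq          3.687     8.893
  solve Keq expr → x = 3.423; check Q = 21.45
Then add 1.6 M of G.
Step 2:
                  J         G
  init        3.687     10.49
  Δ          0.5052     -1.01
  eq          4.192     9.483
  solve Keq expr → x = -0.5052; check Q = 21.45

Direction: reverse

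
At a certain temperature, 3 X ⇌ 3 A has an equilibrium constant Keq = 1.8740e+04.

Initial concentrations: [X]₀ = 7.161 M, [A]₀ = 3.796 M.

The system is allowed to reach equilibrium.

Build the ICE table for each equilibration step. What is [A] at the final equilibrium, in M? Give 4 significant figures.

[A]_eq = 10.56 M

Q₀ = 0.149 vs Keq = 1.8740e+04 ⇒ Q<K, forward
Step 1:
                    X           A
  I             7.161       3.796
  C            -6.763       6.763
  E            0.3975       10.56
  solve Keq expr → x = 2.254; check Q = 1.8740e+04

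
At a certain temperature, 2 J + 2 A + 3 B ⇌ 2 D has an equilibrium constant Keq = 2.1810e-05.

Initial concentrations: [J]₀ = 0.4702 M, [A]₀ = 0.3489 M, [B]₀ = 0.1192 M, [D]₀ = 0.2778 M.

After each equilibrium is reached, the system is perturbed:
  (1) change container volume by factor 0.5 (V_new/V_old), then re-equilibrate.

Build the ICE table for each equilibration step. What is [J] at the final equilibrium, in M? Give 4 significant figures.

[J]_eq = 1.487 M

Q₀ = 1693 vs Keq = 2.1810e-05 ⇒ Q>K, reverse
Step 1:
                   J          A          B          D
  Initial     0.4702     0.3489     0.1192     0.2778
  Change      0.2769     0.2769     0.4154    -0.2769
  Equil       0.7471     0.6258     0.5346 8.5363e-04
  solve Keq expr → x = -0.1385; check Q = 2.1810e-05
Then change container volume by factor 0.5 (V_new/V_old).
Step 2:
                   J          A          B          D
  Initial      1.494      1.252      1.069   0.001707
  Change   -0.007688  -0.007688   -0.01153   0.007688
  Equil        1.487      1.244      1.058   0.009395
  solve Keq expr → x = 0.003844; check Q = 2.1810e-05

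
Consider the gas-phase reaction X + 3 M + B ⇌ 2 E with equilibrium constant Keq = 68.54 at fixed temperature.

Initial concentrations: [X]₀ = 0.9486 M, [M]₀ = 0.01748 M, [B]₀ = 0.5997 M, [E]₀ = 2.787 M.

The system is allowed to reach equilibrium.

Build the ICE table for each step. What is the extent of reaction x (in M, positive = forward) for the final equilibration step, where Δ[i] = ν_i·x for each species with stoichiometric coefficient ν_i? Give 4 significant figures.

Q₀ = 2.5564e+06 vs Keq = 68.54 ⇒ Q>K, reverse
Step 1:
                    X           M           B           E
  init         0.9486     0.01748      0.5997       2.787
  Δ            0.1531      0.4592      0.1531     -0.3061
  eq            1.102      0.4766      0.7528       2.481
  solve Keq expr → x = -0.1531; check Q = 68.54

x = -0.1531 M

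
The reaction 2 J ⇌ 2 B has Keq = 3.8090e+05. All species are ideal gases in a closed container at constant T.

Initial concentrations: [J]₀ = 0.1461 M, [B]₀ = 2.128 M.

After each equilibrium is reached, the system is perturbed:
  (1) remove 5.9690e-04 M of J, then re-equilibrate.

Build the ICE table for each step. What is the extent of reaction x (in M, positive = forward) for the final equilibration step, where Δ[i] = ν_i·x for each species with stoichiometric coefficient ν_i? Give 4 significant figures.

Q₀ = 212.1 vs Keq = 3.8090e+05 ⇒ Q<K, forward
Step 1:
                   J          B
  init        0.1461      2.128
  Δ          -0.1424     0.1424
  eq        0.003679       2.27
  solve Keq expr → x = 0.07121; check Q = 3.8090e+05
Then remove 5.9690e-04 M of J.
Step 2:
                   J          B
  init      0.003082       2.27
  Δ       5.9593e-04 -5.9593e-04
  eq        0.003678       2.27
  solve Keq expr → x = -2.9797e-04; check Q = 3.8090e+05

x = -2.9797e-04 M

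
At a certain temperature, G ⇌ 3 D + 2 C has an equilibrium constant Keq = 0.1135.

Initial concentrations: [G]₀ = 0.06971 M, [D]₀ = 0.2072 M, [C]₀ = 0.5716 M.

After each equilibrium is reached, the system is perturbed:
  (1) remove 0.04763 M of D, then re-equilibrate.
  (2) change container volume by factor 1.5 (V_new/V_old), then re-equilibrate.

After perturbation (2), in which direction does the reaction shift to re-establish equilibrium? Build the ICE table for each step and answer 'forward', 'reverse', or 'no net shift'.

Direction: forward

Q₀ = 0.04169 vs Keq = 0.1135 ⇒ Q<K, forward
Step 1:
                   G          D          C
  Initial    0.06971     0.2072     0.5716
  Change    -0.01611    0.04833    0.03222
  Equil       0.0536     0.2555     0.6038
  solve Keq expr → x = 0.01611; check Q = 0.1135
Then remove 0.04763 M of D.
Step 2:
                   G          D          C
  Initial     0.0536     0.2079     0.6038
  Change   -0.009148    0.02745     0.0183
  Equil      0.04445     0.2353     0.6221
  solve Keq expr → x = 0.009148; check Q = 0.1135
Then change container volume by factor 1.5 (V_new/V_old).
Step 3:
                   G          D          C
  Initial    0.02963     0.1569     0.4147
  Change    -0.01516    0.04549    0.03033
  Equil      0.01447     0.2024     0.4451
  solve Keq expr → x = 0.01516; check Q = 0.1135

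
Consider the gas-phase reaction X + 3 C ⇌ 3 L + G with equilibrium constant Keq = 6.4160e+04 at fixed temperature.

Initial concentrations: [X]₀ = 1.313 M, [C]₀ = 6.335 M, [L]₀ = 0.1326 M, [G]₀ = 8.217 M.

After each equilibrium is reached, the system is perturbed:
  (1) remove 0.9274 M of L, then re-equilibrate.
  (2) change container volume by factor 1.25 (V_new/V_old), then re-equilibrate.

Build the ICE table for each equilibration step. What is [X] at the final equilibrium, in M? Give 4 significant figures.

Q₀ = 5.7390e-05 vs Keq = 6.4160e+04 ⇒ Q<K, forward
Step 1:
                  X         C         L         G
  I           1.313     6.335    0.1326     8.217
  C          -1.312    -3.937     3.937     1.312
  E       7.2569e-04     2.398     4.069     9.529
  solve Keq expr → x = 1.312; check Q = 6.4160e+04
Then remove 0.9274 M of L.
Step 2:
                  X         C         L         G
  I       7.2569e-04     2.398     3.142     9.529
  C       -3.9078e-04 -0.001172  0.001172 3.9078e-04
  E       3.3490e-04     2.397     3.143      9.53
  solve Keq expr → x = 3.9078e-04; check Q = 6.4160e+04
Then change container volume by factor 1.25 (V_new/V_old).
Step 3:
                  X         C         L         G
  I       2.6792e-04     1.918     2.515     7.624
  C               0         0         0         0
  E       2.6792e-04     1.918     2.515     7.624
  solve Keq expr → x = 0; check Q = 6.4160e+04

[X]_eq = 2.6792e-04 M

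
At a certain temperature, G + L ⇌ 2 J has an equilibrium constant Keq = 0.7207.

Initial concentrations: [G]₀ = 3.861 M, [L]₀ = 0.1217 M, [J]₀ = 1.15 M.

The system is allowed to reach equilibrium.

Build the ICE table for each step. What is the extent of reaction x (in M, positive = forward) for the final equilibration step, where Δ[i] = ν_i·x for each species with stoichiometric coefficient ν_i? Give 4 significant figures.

x = -0.1403 M

Q₀ = 2.815 vs Keq = 0.7207 ⇒ Q>K, reverse
Step 1:
                    G           L           J
  I             3.861      0.1217        1.15
  C            0.1403      0.1403     -0.2807
  E             4.001       0.262      0.8693
  solve Keq expr → x = -0.1403; check Q = 0.7207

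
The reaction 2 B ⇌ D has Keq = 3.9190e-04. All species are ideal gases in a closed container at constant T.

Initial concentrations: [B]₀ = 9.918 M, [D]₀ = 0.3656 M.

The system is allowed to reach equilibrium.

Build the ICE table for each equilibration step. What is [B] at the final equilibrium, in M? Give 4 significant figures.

Q₀ = 0.003717 vs Keq = 3.9190e-04 ⇒ Q>K, reverse
Step 1:
                   B          D
  init         9.918     0.3656
  Δ           0.6438    -0.3219
  eq           10.56    0.04372
  solve Keq expr → x = -0.3219; check Q = 3.9190e-04

[B]_eq = 10.56 M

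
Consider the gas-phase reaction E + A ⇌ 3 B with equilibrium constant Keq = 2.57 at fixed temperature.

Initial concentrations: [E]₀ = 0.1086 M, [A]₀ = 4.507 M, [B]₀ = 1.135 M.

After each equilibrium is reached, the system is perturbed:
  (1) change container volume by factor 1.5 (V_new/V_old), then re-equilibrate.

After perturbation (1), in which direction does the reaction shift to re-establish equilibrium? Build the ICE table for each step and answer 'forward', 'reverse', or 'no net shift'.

Q₀ = 2.987 vs Keq = 2.57 ⇒ Q>K, reverse
Step 1:
                   E          A          B
  I           0.1086      4.507      1.135
  C         0.008798   0.008798    -0.0264
  E           0.1174      4.516      1.109
  solve Keq expr → x = -0.008798; check Q = 2.57
Then change container volume by factor 1.5 (V_new/V_old).
Step 2:
                   E          A          B
  I          0.07827      3.011     0.7391
  C         -0.01538   -0.01538    0.04613
  E          0.06289      2.995     0.7852
  solve Keq expr → x = 0.01538; check Q = 2.57

Direction: forward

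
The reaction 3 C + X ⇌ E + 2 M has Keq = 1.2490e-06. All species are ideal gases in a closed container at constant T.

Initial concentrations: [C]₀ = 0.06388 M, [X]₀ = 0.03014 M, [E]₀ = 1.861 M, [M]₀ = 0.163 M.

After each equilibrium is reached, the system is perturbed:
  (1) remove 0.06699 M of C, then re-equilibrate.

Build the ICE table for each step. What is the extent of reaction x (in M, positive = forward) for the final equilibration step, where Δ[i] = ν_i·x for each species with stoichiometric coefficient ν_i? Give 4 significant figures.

x = -7.3645e-06 M

Q₀ = 6293 vs Keq = 1.2490e-06 ⇒ Q>K, reverse
Step 1:
                    C           X           E           M
  I           0.06388     0.03014       1.861       0.163
  C            0.2444     0.08148    -0.08148      -0.163
  E            0.3083      0.1116        1.78  4.7915e-05
  solve Keq expr → x = -0.08148; check Q = 1.2490e-06
Then remove 0.06699 M of C.
Step 2:
                    C           X           E           M
  I            0.2413      0.1116        1.78  4.7915e-05
  C        2.2094e-05  7.3645e-06 -7.3645e-06 -1.4729e-05
  E            0.2413      0.1116        1.78  3.3186e-05
  solve Keq expr → x = -7.3645e-06; check Q = 1.2490e-06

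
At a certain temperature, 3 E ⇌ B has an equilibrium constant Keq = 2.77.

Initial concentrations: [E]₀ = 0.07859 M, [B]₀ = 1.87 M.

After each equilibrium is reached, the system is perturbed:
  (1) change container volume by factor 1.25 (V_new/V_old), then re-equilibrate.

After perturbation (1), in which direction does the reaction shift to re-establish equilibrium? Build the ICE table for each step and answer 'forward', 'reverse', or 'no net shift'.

Q₀ = 3852 vs Keq = 2.77 ⇒ Q>K, reverse
Step 1:
                  E         B
  Initial   0.07859      1.87
  Change     0.7573   -0.2524
  Equil      0.8359     1.618
  solve Keq expr → x = -0.2524; check Q = 2.77
Then change container volume by factor 1.25 (V_new/V_old).
Step 2:
                  E         B
  Initial    0.6687     1.294
  Change     0.1005   -0.0335
  Equil      0.7692     1.261
  solve Keq expr → x = -0.0335; check Q = 2.77

Direction: reverse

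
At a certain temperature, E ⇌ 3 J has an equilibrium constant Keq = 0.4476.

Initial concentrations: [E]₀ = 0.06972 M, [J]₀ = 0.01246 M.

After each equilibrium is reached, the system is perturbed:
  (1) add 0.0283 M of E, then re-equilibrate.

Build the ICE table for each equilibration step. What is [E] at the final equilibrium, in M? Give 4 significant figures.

Q₀ = 2.7746e-05 vs Keq = 0.4476 ⇒ Q<K, forward
Step 1:
                   E          J
  I          0.06972    0.01246
  C         -0.05636     0.1691
  E          0.01336     0.1815
  solve Keq expr → x = 0.05636; check Q = 0.4476
Then add 0.0283 M of E.
Step 2:
                   E          J
  I          0.04166     0.1815
  C         -0.01534    0.04602
  E          0.02632     0.2276
  solve Keq expr → x = 0.01534; check Q = 0.4476

[E]_eq = 0.02632 M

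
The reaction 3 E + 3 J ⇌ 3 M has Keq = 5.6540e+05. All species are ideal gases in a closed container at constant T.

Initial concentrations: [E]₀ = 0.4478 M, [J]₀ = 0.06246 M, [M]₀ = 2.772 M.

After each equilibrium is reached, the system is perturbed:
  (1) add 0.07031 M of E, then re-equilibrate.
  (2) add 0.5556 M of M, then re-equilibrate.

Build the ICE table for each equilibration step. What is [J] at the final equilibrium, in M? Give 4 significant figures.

[J]_eq = 0.07547 M

Q₀ = 9.7347e+05 vs Keq = 5.6540e+05 ⇒ Q>K, reverse
Step 1:
                   E          J          M
  Initial     0.4478    0.06246      2.772
  Change     0.01042    0.01042   -0.01042
  Equil       0.4582    0.07288      2.762
  solve Keq expr → x = -0.003474; check Q = 5.6540e+05
Then add 0.07031 M of E.
Step 2:
                   E          J          M
  Initial     0.5285    0.07288      2.762
  Change    -0.00847   -0.00847    0.00847
  Equil       0.5201    0.06441       2.77
  solve Keq expr → x = 0.002823; check Q = 5.6540e+05
Then add 0.5556 M of M.
Step 3:
                   E          J          M
  Initial     0.5201    0.06441      3.326
  Change     0.01106    0.01106   -0.01106
  Equil       0.5311    0.07547      3.315
  solve Keq expr → x = -0.003686; check Q = 5.6540e+05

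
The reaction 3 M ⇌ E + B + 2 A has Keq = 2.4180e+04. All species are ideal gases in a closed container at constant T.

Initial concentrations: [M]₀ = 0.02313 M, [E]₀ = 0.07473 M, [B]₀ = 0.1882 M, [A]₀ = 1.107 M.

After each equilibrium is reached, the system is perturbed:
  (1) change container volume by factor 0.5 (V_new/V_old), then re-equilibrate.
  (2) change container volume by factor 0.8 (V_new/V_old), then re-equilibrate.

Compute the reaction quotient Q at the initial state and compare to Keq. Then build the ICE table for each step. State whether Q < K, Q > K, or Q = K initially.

Q₀ = 1393; Q < K (proceeds forward)

Q₀ = 1393 vs Keq = 2.4180e+04 ⇒ Q<K, forward
Step 1:
                  M         E         B         A
  init      0.02313   0.07473    0.1882     1.107
  Δ        -0.01389   0.00463   0.00463  0.009261
  eq       0.009239   0.07936    0.1928     1.116
  solve Keq expr → x = 0.00463; check Q = 2.4180e+04
Then change container volume by factor 0.5 (V_new/V_old).
Step 2:
                  M         E         B         A
  init      0.01848    0.1587    0.3857     2.233
  Δ        0.004673 -0.001558 -0.001558 -0.003116
  eq        0.02315    0.1572    0.3841     2.229
  solve Keq expr → x = -0.001558; check Q = 2.4180e+04
Then change container volume by factor 0.8 (V_new/V_old).
Step 3:
                  M         E         B         A
  init      0.02894    0.1965    0.4801     2.787
  Δ         0.00217 -7.2329e-04 -7.2329e-04 -0.001447
  eq        0.03111    0.1957    0.4794     2.785
  solve Keq expr → x = -7.2329e-04; check Q = 2.4180e+04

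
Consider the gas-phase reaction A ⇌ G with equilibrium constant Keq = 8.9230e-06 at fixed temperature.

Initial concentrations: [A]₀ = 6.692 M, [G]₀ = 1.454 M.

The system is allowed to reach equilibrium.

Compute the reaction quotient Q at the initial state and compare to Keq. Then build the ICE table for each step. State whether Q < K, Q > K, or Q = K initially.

Q₀ = 0.2173; Q > K (proceeds reverse)

Q₀ = 0.2173 vs Keq = 8.9230e-06 ⇒ Q>K, reverse
Step 1:
                    A           G
  init          6.692       1.454
  Δ             1.454      -1.454
  eq            8.146  7.2686e-05
  solve Keq expr → x = -1.454; check Q = 8.9230e-06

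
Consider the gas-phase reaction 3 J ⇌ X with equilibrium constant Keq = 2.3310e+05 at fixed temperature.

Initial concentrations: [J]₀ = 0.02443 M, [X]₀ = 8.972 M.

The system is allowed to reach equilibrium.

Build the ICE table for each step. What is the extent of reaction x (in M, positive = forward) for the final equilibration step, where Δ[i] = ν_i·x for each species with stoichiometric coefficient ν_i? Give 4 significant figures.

Q₀ = 6.1535e+05 vs Keq = 2.3310e+05 ⇒ Q>K, reverse
Step 1:
                   J          X
  Initial    0.02443      8.972
  Change     0.00933   -0.00311
  Equil      0.03376      8.969
  solve Keq expr → x = -0.00311; check Q = 2.3310e+05

x = -0.00311 M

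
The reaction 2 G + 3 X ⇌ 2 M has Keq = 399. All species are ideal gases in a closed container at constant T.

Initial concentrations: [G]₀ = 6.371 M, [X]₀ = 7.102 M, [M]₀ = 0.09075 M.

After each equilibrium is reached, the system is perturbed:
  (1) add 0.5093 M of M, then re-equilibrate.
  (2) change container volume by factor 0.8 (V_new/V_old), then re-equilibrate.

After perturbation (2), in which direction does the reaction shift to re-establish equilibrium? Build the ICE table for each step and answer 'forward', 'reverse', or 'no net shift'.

Direction: forward

Q₀ = 5.6642e-07 vs Keq = 399 ⇒ Q<K, forward
Step 1:
                   G          X          M
  Initial      6.371      7.102    0.09075
  Change      -4.564     -6.847      4.564
  Equil        1.807     0.2553      4.655
  solve Keq expr → x = 2.282; check Q = 399
Then add 0.5093 M of M.
Step 2:
                   G          X          M
  Initial      1.807     0.2553      5.165
  Change     0.01119    0.01678   -0.01119
  Equil        1.818     0.2721      5.153
  solve Keq expr → x = -0.005593; check Q = 399
Then change container volume by factor 0.8 (V_new/V_old).
Step 3:
                   G          X          M
  Initial      2.272     0.3401      6.442
  Change    -0.04226   -0.06339    0.04226
  Equil         2.23     0.2767      6.484
  solve Keq expr → x = 0.02113; check Q = 399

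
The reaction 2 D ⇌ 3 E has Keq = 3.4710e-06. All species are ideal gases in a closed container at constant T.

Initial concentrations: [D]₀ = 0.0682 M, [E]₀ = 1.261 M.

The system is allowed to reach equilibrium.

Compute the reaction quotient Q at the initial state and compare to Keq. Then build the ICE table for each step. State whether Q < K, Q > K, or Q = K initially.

Q₀ = 431.1; Q > K (proceeds reverse)

Q₀ = 431.1 vs Keq = 3.4710e-06 ⇒ Q>K, reverse
Step 1:
                    D           E
  init         0.0682       1.261
  Δ            0.8313      -1.247
  eq           0.8995     0.01411
  solve Keq expr → x = -0.4156; check Q = 3.4710e-06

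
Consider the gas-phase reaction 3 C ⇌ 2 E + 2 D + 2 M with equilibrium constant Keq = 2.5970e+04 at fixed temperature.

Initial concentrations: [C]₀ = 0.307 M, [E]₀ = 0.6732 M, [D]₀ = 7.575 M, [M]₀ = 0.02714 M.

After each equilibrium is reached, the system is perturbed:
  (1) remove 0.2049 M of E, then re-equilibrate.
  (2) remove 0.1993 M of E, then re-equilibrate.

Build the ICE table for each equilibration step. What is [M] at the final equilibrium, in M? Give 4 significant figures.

Q₀ = 0.662 vs Keq = 2.5970e+04 ⇒ Q<K, forward
Step 1:
                    C           E           D           M
  I             0.307      0.6732       7.575     0.02714
  C           -0.2658      0.1772      0.1772      0.1772
  E           0.04119      0.8504       7.752      0.2043
  solve Keq expr → x = 0.0886; check Q = 2.5970e+04
Then remove 0.2049 M of E.
Step 2:
                    C           E           D           M
  I           0.04119      0.6455       7.752      0.2043
  C         -0.006285     0.00419     0.00419     0.00419
  E            0.0349      0.6497       7.756      0.2085
  solve Keq expr → x = 0.002095; check Q = 2.5970e+04
Then remove 0.1993 M of E.
Step 3:
                    C           E           D           M
  I            0.0349      0.4504       7.756      0.2085
  C         -0.006959    0.004639    0.004639    0.004639
  E           0.02795       0.455       7.761      0.2132
  solve Keq expr → x = 0.00232; check Q = 2.5970e+04

[M]_eq = 0.2132 M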